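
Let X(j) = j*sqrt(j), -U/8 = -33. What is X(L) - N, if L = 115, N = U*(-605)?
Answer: 159720 + 115*sqrt(115) ≈ 1.6095e+5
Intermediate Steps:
U = 264 (U = -8*(-33) = 264)
N = -159720 (N = 264*(-605) = -159720)
X(j) = j**(3/2)
X(L) - N = 115**(3/2) - 1*(-159720) = 115*sqrt(115) + 159720 = 159720 + 115*sqrt(115)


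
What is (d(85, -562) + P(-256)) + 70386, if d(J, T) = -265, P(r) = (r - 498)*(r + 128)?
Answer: 166633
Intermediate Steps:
P(r) = (-498 + r)*(128 + r)
(d(85, -562) + P(-256)) + 70386 = (-265 + (-63744 + (-256)² - 370*(-256))) + 70386 = (-265 + (-63744 + 65536 + 94720)) + 70386 = (-265 + 96512) + 70386 = 96247 + 70386 = 166633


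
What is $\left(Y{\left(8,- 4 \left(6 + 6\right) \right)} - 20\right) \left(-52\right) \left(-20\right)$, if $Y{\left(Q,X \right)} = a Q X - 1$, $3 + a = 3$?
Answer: $-21840$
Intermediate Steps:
$a = 0$ ($a = -3 + 3 = 0$)
$Y{\left(Q,X \right)} = -1$ ($Y{\left(Q,X \right)} = 0 Q X - 1 = 0 X - 1 = 0 - 1 = -1$)
$\left(Y{\left(8,- 4 \left(6 + 6\right) \right)} - 20\right) \left(-52\right) \left(-20\right) = \left(-1 - 20\right) \left(-52\right) \left(-20\right) = \left(-21\right) \left(-52\right) \left(-20\right) = 1092 \left(-20\right) = -21840$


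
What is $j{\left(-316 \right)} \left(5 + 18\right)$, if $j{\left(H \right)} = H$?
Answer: $-7268$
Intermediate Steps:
$j{\left(-316 \right)} \left(5 + 18\right) = - 316 \left(5 + 18\right) = \left(-316\right) 23 = -7268$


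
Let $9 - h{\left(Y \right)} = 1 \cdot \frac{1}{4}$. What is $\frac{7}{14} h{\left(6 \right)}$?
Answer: $\frac{35}{8} \approx 4.375$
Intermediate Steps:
$h{\left(Y \right)} = \frac{35}{4}$ ($h{\left(Y \right)} = 9 - 1 \cdot \frac{1}{4} = 9 - \frac{1}{4} = \frac{35}{4}$)
$\frac{7}{14} h{\left(6 \right)} = \frac{7}{14} \cdot \frac{35}{4} = 7 \cdot \frac{1}{14} \cdot \frac{35}{4} = \frac{1}{2} \cdot \frac{35}{4} = \frac{35}{8}$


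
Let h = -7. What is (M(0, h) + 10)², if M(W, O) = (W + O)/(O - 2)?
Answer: 9409/81 ≈ 116.16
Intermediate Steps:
M(W, O) = (O + W)/(-2 + O)
(M(0, h) + 10)² = ((-7 + 0)/(-2 - 7) + 10)² = (-7/(-9) + 10)² = (-⅑*(-7) + 10)² = (7/9 + 10)² = (97/9)² = 9409/81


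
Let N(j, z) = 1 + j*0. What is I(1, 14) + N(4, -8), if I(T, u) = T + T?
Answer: 3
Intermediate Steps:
I(T, u) = 2*T
N(j, z) = 1 (N(j, z) = 1 + 0 = 1)
I(1, 14) + N(4, -8) = 2*1 + 1 = 2 + 1 = 3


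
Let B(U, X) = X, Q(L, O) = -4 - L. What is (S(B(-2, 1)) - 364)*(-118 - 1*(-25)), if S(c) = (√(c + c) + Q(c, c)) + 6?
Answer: 33759 - 93*√2 ≈ 33628.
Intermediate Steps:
S(c) = 2 - c + √2*√c (S(c) = (√(c + c) + (-4 - c)) + 6 = (√(2*c) + (-4 - c)) + 6 = (√2*√c + (-4 - c)) + 6 = (-4 - c + √2*√c) + 6 = 2 - c + √2*√c)
(S(B(-2, 1)) - 364)*(-118 - 1*(-25)) = ((2 - 1*1 + √2*√1) - 364)*(-118 - 1*(-25)) = ((2 - 1 + √2*1) - 364)*(-118 + 25) = ((2 - 1 + √2) - 364)*(-93) = ((1 + √2) - 364)*(-93) = (-363 + √2)*(-93) = 33759 - 93*√2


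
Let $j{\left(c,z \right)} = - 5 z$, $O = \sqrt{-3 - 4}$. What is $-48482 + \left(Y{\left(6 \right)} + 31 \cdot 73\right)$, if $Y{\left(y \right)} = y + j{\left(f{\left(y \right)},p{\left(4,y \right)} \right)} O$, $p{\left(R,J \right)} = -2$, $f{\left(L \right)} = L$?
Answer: $-46213 + 10 i \sqrt{7} \approx -46213.0 + 26.458 i$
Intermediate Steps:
$O = i \sqrt{7}$ ($O = \sqrt{-7} = i \sqrt{7} \approx 2.6458 i$)
$Y{\left(y \right)} = y + 10 i \sqrt{7}$ ($Y{\left(y \right)} = y + \left(-5\right) \left(-2\right) i \sqrt{7} = y + 10 i \sqrt{7}$)
$-48482 + \left(Y{\left(6 \right)} + 31 \cdot 73\right) = -48482 + \left(\left(6 + 10 i \sqrt{7}\right) + 31 \cdot 73\right) = -48482 + \left(\left(6 + 10 i \sqrt{7}\right) + 2263\right) = -48482 + \left(2269 + 10 i \sqrt{7}\right) = -46213 + 10 i \sqrt{7}$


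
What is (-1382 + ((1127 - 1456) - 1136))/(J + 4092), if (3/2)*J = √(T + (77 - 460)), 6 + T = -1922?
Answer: -26212329/37677355 + 8541*I*√2311/75354710 ≈ -0.69571 + 0.0054488*I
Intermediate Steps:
T = -1928 (T = -6 - 1922 = -1928)
J = 2*I*√2311/3 (J = 2*√(-1928 + (77 - 460))/3 = 2*√(-1928 - 383)/3 = 2*√(-2311)/3 = 2*(I*√2311)/3 = 2*I*√2311/3 ≈ 32.049*I)
(-1382 + ((1127 - 1456) - 1136))/(J + 4092) = (-1382 + ((1127 - 1456) - 1136))/(2*I*√2311/3 + 4092) = (-1382 + (-329 - 1136))/(4092 + 2*I*√2311/3) = (-1382 - 1465)/(4092 + 2*I*√2311/3) = -2847/(4092 + 2*I*√2311/3)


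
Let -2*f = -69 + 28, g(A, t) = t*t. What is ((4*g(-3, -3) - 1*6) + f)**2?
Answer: 10201/4 ≈ 2550.3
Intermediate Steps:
g(A, t) = t**2
f = 41/2 (f = -(-69 + 28)/2 = -1/2*(-41) = 41/2 ≈ 20.500)
((4*g(-3, -3) - 1*6) + f)**2 = ((4*(-3)**2 - 1*6) + 41/2)**2 = ((4*9 - 6) + 41/2)**2 = ((36 - 6) + 41/2)**2 = (30 + 41/2)**2 = (101/2)**2 = 10201/4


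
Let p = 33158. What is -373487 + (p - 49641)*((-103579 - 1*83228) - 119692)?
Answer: 5051649530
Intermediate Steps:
-373487 + (p - 49641)*((-103579 - 1*83228) - 119692) = -373487 + (33158 - 49641)*((-103579 - 1*83228) - 119692) = -373487 - 16483*((-103579 - 83228) - 119692) = -373487 - 16483*(-186807 - 119692) = -373487 - 16483*(-306499) = -373487 + 5052023017 = 5051649530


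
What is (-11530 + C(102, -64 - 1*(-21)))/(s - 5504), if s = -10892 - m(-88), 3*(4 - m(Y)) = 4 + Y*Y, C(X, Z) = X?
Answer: 8571/10363 ≈ 0.82708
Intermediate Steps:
m(Y) = 8/3 - Y²/3 (m(Y) = 4 - (4 + Y*Y)/3 = 4 - (4 + Y²)/3 = 4 + (-4/3 - Y²/3) = 8/3 - Y²/3)
s = -24940/3 (s = -10892 - (8/3 - ⅓*(-88)²) = -10892 - (8/3 - ⅓*7744) = -10892 - (8/3 - 7744/3) = -10892 - 1*(-7736/3) = -10892 + 7736/3 = -24940/3 ≈ -8313.3)
(-11530 + C(102, -64 - 1*(-21)))/(s - 5504) = (-11530 + 102)/(-24940/3 - 5504) = -11428/(-41452/3) = -11428*(-3/41452) = 8571/10363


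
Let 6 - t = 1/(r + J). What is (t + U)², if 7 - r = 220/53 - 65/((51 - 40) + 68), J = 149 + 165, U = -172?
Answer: 48752401094692681/1769144728464 ≈ 27557.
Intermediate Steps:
J = 314
r = 15374/4187 (r = 7 - (220/53 - 65/((51 - 40) + 68)) = 7 - (220*(1/53) - 65/(11 + 68)) = 7 - (220/53 - 65/79) = 7 - 1*13935/4187 = 7 - 13935/4187 = 15374/4187 ≈ 3.6718)
t = 7976365/1330092 (t = 6 - 1/(15374/4187 + 314) = 6 - 1/1330092/4187 = 6 - 1*4187/1330092 = 6 - 4187/1330092 = 7976365/1330092 ≈ 5.9968)
(t + U)² = (7976365/1330092 - 172)² = (-220799459/1330092)² = 48752401094692681/1769144728464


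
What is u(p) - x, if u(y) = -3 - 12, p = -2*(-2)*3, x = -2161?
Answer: 2146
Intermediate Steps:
p = 12 (p = 4*3 = 12)
u(y) = -15
u(p) - x = -15 - 1*(-2161) = -15 + 2161 = 2146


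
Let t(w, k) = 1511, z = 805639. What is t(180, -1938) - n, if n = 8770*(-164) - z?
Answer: 2245430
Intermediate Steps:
n = -2243919 (n = 8770*(-164) - 1*805639 = -1438280 - 805639 = -2243919)
t(180, -1938) - n = 1511 - 1*(-2243919) = 1511 + 2243919 = 2245430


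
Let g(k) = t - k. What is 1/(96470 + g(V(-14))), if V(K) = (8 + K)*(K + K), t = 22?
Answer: 1/96324 ≈ 1.0382e-5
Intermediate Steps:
V(K) = 2*K*(8 + K) (V(K) = (8 + K)*(2*K) = 2*K*(8 + K))
g(k) = 22 - k
1/(96470 + g(V(-14))) = 1/(96470 + (22 - 2*(-14)*(8 - 14))) = 1/(96470 + (22 - 2*(-14)*(-6))) = 1/(96470 + (22 - 1*168)) = 1/(96470 + (22 - 168)) = 1/(96470 - 146) = 1/96324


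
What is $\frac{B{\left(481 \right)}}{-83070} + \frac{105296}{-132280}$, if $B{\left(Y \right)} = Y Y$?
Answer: $- \frac{15135143}{4226346} \approx -3.5811$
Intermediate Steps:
$B{\left(Y \right)} = Y^{2}$
$\frac{B{\left(481 \right)}}{-83070} + \frac{105296}{-132280} = \frac{481^{2}}{-83070} + \frac{105296}{-132280} = 231361 \left(- \frac{1}{83070}\right) + 105296 \left(- \frac{1}{132280}\right) = - \frac{17797}{6390} - \frac{13162}{16535} = - \frac{15135143}{4226346}$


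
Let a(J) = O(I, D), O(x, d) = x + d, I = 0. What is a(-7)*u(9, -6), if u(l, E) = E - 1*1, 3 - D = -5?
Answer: -56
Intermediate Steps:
D = 8 (D = 3 - 1*(-5) = 3 + 5 = 8)
u(l, E) = -1 + E (u(l, E) = E - 1 = -1 + E)
O(x, d) = d + x
a(J) = 8 (a(J) = 8 + 0 = 8)
a(-7)*u(9, -6) = 8*(-1 - 6) = 8*(-7) = -56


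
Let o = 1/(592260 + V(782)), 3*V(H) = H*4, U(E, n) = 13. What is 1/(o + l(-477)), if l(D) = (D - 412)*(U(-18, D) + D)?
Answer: 1779908/734204930371 ≈ 2.4243e-6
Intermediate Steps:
V(H) = 4*H/3 (V(H) = (H*4)/3 = (4*H)/3 = 4*H/3)
l(D) = (-412 + D)*(13 + D) (l(D) = (D - 412)*(13 + D) = (-412 + D)*(13 + D))
o = 3/1779908 (o = 1/(592260 + (4/3)*782) = 1/(592260 + 3128/3) = 1/(1779908/3) = 3/1779908 ≈ 1.6855e-6)
1/(o + l(-477)) = 1/(3/1779908 + (-5356 + (-477)² - 399*(-477))) = 1/(3/1779908 + (-5356 + 227529 + 190323)) = 1/(3/1779908 + 412496) = 1/(734204930371/1779908) = 1779908/734204930371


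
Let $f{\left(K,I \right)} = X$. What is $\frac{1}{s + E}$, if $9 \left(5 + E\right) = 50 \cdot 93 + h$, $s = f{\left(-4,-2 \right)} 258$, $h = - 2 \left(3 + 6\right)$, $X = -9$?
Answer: $- \frac{3}{5437} \approx -0.00055178$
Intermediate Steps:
$f{\left(K,I \right)} = -9$
$h = -18$ ($h = \left(-2\right) 9 = -18$)
$s = -2322$ ($s = \left(-9\right) 258 = -2322$)
$E = \frac{1529}{3}$ ($E = -5 + \frac{50 \cdot 93 - 18}{9} = -5 + \frac{4650 - 18}{9} = -5 + \frac{1}{9} \cdot 4632 = -5 + \frac{1544}{3} = \frac{1529}{3} \approx 509.67$)
$\frac{1}{s + E} = \frac{1}{-2322 + \frac{1529}{3}} = \frac{1}{- \frac{5437}{3}} = - \frac{3}{5437}$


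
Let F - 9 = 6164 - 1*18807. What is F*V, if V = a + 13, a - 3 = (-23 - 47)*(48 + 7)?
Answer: 48438756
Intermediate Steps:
a = -3847 (a = 3 + (-23 - 47)*(48 + 7) = 3 - 70*55 = 3 - 3850 = -3847)
V = -3834 (V = -3847 + 13 = -3834)
F = -12634 (F = 9 + (6164 - 1*18807) = 9 + (6164 - 18807) = 9 - 12643 = -12634)
F*V = -12634*(-3834) = 48438756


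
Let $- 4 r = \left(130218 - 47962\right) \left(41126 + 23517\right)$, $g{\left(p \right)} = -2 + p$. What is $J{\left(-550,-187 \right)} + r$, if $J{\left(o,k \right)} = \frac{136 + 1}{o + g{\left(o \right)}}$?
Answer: $- \frac{1464909154641}{1102} \approx -1.3293 \cdot 10^{9}$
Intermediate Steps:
$J{\left(o,k \right)} = \frac{137}{-2 + 2 o}$ ($J{\left(o,k \right)} = \frac{136 + 1}{o + \left(-2 + o\right)} = \frac{137}{-2 + 2 o}$)
$r = -1329318652$ ($r = - \frac{\left(130218 - 47962\right) \left(41126 + 23517\right)}{4} = - \frac{82256 \cdot 64643}{4} = \left(- \frac{1}{4}\right) 5317274608 = -1329318652$)
$J{\left(-550,-187 \right)} + r = \frac{137}{2 \left(-1 - 550\right)} - 1329318652 = \frac{137}{2 \left(-551\right)} - 1329318652 = \frac{137}{2} \left(- \frac{1}{551}\right) - 1329318652 = - \frac{137}{1102} - 1329318652 = - \frac{1464909154641}{1102}$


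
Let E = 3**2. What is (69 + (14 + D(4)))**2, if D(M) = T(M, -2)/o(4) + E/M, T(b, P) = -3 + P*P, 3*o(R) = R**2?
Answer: 1868689/256 ≈ 7299.6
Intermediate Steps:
E = 9
o(R) = R**2/3
T(b, P) = -3 + P**2
D(M) = 3/16 + 9/M (D(M) = (-3 + (-2)**2)/(((1/3)*4**2)) + 9/M = (-3 + 4)/(((1/3)*16)) + 9/M = 1/(16/3) + 9/M = 1*(3/16) + 9/M = 3/16 + 9/M)
(69 + (14 + D(4)))**2 = (69 + (14 + (3/16 + 9/4)))**2 = (69 + (14 + 39/16))**2 = (69 + 263/16)**2 = (1367/16)**2 = 1868689/256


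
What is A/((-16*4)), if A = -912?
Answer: 57/4 ≈ 14.250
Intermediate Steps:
A/((-16*4)) = -912/((-16*4)) = -912/(-64) = -912*(-1/64) = 57/4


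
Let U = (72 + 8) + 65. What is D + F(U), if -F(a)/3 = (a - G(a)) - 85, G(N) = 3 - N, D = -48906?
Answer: -49512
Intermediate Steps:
U = 145 (U = 80 + 65 = 145)
F(a) = 264 - 6*a (F(a) = -3*((a - (3 - a)) - 85) = -3*((a + (-3 + a)) - 85) = -3*((-3 + 2*a) - 85) = -3*(-88 + 2*a) = 264 - 6*a)
D + F(U) = -48906 + (264 - 6*145) = -48906 + (264 - 870) = -48906 - 606 = -49512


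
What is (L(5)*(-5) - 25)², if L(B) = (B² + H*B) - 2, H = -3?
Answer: 4225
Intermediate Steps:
L(B) = -2 + B² - 3*B (L(B) = (B² - 3*B) - 2 = -2 + B² - 3*B)
(L(5)*(-5) - 25)² = ((-2 + 5² - 3*5)*(-5) - 25)² = ((-2 + 25 - 15)*(-5) - 25)² = (8*(-5) - 25)² = (-40 - 25)² = (-65)² = 4225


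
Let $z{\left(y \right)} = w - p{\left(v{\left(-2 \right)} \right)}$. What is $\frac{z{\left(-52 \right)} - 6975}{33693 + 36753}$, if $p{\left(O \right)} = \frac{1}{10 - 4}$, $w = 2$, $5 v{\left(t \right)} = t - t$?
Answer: $- \frac{41839}{422676} \approx -0.098986$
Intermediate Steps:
$v{\left(t \right)} = 0$ ($v{\left(t \right)} = \frac{t - t}{5} = \frac{1}{5} \cdot 0 = 0$)
$p{\left(O \right)} = \frac{1}{6}$
$z{\left(y \right)} = \frac{11}{6}$ ($z{\left(y \right)} = 2 - \frac{1}{6} = \frac{11}{6}$)
$\frac{z{\left(-52 \right)} - 6975}{33693 + 36753} = \frac{\frac{11}{6} - 6975}{33693 + 36753} = - \frac{41839}{6 \cdot 70446} = \left(- \frac{41839}{6}\right) \frac{1}{70446} = - \frac{41839}{422676}$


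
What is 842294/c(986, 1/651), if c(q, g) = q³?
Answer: 421147/479292628 ≈ 0.00087868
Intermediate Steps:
842294/c(986, 1/651) = 842294/(986³) = 842294/958585256 = 842294*(1/958585256) = 421147/479292628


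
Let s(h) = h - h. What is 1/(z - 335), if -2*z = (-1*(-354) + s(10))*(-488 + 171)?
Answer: 1/55774 ≈ 1.7930e-5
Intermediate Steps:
s(h) = 0
z = 56109 (z = -(-1*(-354) + 0)*(-488 + 171)/2 = -(354 + 0)*(-317)/2 = -177*(-317) = -1/2*(-112218) = 56109)
1/(z - 335) = 1/(56109 - 335) = 1/55774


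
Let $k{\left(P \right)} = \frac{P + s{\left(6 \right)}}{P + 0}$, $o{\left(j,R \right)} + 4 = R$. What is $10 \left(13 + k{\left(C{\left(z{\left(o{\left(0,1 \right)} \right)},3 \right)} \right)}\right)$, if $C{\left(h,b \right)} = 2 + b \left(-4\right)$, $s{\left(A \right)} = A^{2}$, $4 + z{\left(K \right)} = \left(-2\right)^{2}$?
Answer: $104$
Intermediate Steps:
$o{\left(j,R \right)} = -4 + R$
$z{\left(K \right)} = 0$ ($z{\left(K \right)} = -4 + \left(-2\right)^{2} = -4 + 4 = 0$)
$C{\left(h,b \right)} = 2 - 4 b$
$k{\left(P \right)} = \frac{36 + P}{P}$ ($k{\left(P \right)} = \frac{P + 6^{2}}{P + 0} = \frac{P + 36}{P} = \frac{36 + P}{P}$)
$10 \left(13 + k{\left(C{\left(z{\left(o{\left(0,1 \right)} \right)},3 \right)} \right)}\right) = 10 \left(13 + \frac{36 + \left(2 - 12\right)}{2 - 12}\right) = 10 \left(13 + \frac{36 - 10}{-10}\right) = 10 \left(13 - \frac{13}{5}\right) = 10 \cdot \frac{52}{5} = 104$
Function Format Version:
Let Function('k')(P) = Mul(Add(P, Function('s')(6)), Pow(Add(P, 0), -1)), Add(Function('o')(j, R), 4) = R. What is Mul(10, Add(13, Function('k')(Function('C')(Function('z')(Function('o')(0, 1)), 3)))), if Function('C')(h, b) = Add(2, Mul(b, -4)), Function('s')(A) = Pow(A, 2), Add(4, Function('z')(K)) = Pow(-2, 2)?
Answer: 104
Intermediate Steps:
Function('o')(j, R) = Add(-4, R)
Function('z')(K) = 0 (Function('z')(K) = Add(-4, Pow(-2, 2)) = Add(-4, 4) = 0)
Function('C')(h, b) = Add(2, Mul(-4, b))
Function('k')(P) = Mul(Pow(P, -1), Add(36, P)) (Function('k')(P) = Mul(Add(P, Pow(6, 2)), Pow(Add(P, 0), -1)) = Mul(Add(P, 36), Pow(P, -1)) = Mul(Add(36, P), Pow(P, -1)) = Mul(Pow(P, -1), Add(36, P)))
Mul(10, Add(13, Function('k')(Function('C')(Function('z')(Function('o')(0, 1)), 3)))) = Mul(10, Add(13, Mul(Pow(Add(2, Mul(-4, 3)), -1), Add(36, Add(2, Mul(-4, 3)))))) = Mul(10, Add(13, Mul(Pow(Add(2, -12), -1), Add(36, Add(2, -12))))) = Mul(10, Add(13, Mul(Pow(-10, -1), Add(36, -10)))) = Mul(10, Add(13, Mul(Rational(-1, 10), 26))) = Mul(10, Add(13, Rational(-13, 5))) = Mul(10, Rational(52, 5)) = 104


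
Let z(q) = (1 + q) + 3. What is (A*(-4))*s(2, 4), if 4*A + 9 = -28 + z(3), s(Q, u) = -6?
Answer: -180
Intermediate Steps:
z(q) = 4 + q
A = -15/2 (A = -9/4 + (-28 + (4 + 3))/4 = -9/4 + (-28 + 7)/4 = -9/4 + (¼)*(-21) = -9/4 - 21/4 = -15/2 ≈ -7.5000)
(A*(-4))*s(2, 4) = -15/2*(-4)*(-6) = 30*(-6) = -180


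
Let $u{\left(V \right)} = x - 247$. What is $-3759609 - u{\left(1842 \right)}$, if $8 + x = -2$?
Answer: $-3759352$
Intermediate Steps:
$x = -10$ ($x = -8 - 2 = -10$)
$u{\left(V \right)} = -257$ ($u{\left(V \right)} = -10 - 247 = -257$)
$-3759609 - u{\left(1842 \right)} = -3759609 - -257 = -3759609 + 257 = -3759352$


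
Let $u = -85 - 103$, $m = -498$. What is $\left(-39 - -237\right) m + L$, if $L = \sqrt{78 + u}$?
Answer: $-98604 + i \sqrt{110} \approx -98604.0 + 10.488 i$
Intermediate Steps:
$u = -188$
$L = i \sqrt{110}$ ($L = \sqrt{78 - 188} = \sqrt{-110} = i \sqrt{110} \approx 10.488 i$)
$\left(-39 - -237\right) m + L = \left(-39 - -237\right) \left(-498\right) + i \sqrt{110} = \left(-39 + 237\right) \left(-498\right) + i \sqrt{110} = 198 \left(-498\right) + i \sqrt{110} = -98604 + i \sqrt{110}$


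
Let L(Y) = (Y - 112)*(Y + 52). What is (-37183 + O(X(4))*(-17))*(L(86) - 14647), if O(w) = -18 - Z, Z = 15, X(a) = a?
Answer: 667802170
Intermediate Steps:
L(Y) = (-112 + Y)*(52 + Y)
O(w) = -33 (O(w) = -18 - 1*15 = -18 - 15 = -33)
(-37183 + O(X(4))*(-17))*(L(86) - 14647) = (-37183 - 33*(-17))*((-5824 + 86² - 60*86) - 14647) = (-37183 + 561)*((-5824 + 7396 - 5160) - 14647) = -36622*(-3588 - 14647) = -36622*(-18235) = 667802170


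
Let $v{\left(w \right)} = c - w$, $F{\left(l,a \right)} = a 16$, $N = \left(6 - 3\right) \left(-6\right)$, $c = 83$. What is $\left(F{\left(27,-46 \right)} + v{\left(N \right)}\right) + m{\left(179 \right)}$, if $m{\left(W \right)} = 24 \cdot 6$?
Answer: $-491$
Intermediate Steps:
$m{\left(W \right)} = 144$
$N = -18$ ($N = 3 \left(-6\right) = -18$)
$F{\left(l,a \right)} = 16 a$
$v{\left(w \right)} = 83 - w$
$\left(F{\left(27,-46 \right)} + v{\left(N \right)}\right) + m{\left(179 \right)} = \left(16 \left(-46\right) + \left(83 - -18\right)\right) + 144 = \left(-736 + \left(83 + 18\right)\right) + 144 = \left(-736 + 101\right) + 144 = -635 + 144 = -491$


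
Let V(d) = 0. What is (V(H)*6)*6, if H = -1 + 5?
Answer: 0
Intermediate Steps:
H = 4
(V(H)*6)*6 = (0*6)*6 = 0*6 = 0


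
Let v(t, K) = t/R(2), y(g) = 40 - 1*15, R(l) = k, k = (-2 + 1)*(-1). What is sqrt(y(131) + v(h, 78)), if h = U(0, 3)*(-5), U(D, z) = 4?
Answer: sqrt(5) ≈ 2.2361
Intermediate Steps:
h = -20 (h = 4*(-5) = -20)
k = 1 (k = -1*(-1) = 1)
R(l) = 1
y(g) = 25 (y(g) = 40 - 15 = 25)
v(t, K) = t (v(t, K) = t/1 = t*1 = t)
sqrt(y(131) + v(h, 78)) = sqrt(25 - 20) = sqrt(5)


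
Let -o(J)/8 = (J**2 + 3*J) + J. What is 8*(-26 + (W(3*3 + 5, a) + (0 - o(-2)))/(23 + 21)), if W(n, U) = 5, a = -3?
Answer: -2342/11 ≈ -212.91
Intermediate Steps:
o(J) = -32*J - 8*J**2 (o(J) = -8*((J**2 + 3*J) + J) = -8*(J**2 + 4*J) = -32*J - 8*J**2)
8*(-26 + (W(3*3 + 5, a) + (0 - o(-2)))/(23 + 21)) = 8*(-26 + (5 + (0 - (-8)*(-2)*(4 - 2)))/(23 + 21)) = 8*(-26 + (5 + (0 - (-8)*(-2)*2))/44) = 8*(-26 + (5 + (0 - 1*32))*(1/44)) = 8*(-26 + (5 + (0 - 32))*(1/44)) = 8*(-26 + (5 - 32)*(1/44)) = 8*(-26 - 27*1/44) = 8*(-26 - 27/44) = 8*(-1171/44) = -2342/11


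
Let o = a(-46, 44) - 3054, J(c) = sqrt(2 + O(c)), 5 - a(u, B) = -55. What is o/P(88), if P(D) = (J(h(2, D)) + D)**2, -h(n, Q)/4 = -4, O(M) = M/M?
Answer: -2994/(88 + sqrt(3))**2 ≈ -0.37184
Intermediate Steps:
O(M) = 1
h(n, Q) = 16 (h(n, Q) = -4*(-4) = 16)
a(u, B) = 60 (a(u, B) = 5 - 1*(-55) = 5 + 55 = 60)
J(c) = sqrt(3) (J(c) = sqrt(2 + 1) = sqrt(3))
P(D) = (D + sqrt(3))**2 (P(D) = (sqrt(3) + D)**2 = (D + sqrt(3))**2)
o = -2994 (o = 60 - 3054 = -2994)
o/P(88) = -2994/(88 + sqrt(3))**2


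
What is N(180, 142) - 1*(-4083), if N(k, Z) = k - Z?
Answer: 4121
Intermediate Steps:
N(180, 142) - 1*(-4083) = (180 - 1*142) - 1*(-4083) = (180 - 142) + 4083 = 38 + 4083 = 4121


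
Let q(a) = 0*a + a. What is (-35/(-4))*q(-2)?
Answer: -35/2 ≈ -17.500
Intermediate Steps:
q(a) = a (q(a) = 0 + a = a)
(-35/(-4))*q(-2) = -35/(-4)*(-2) = -35*(-1)/4*(-2) = -5*(-7/4)*(-2) = (35/4)*(-2) = -35/2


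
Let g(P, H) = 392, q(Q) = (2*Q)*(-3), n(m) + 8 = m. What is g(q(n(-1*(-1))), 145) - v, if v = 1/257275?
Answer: 100851799/257275 ≈ 392.00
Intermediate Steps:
n(m) = -8 + m
q(Q) = -6*Q
v = 1/257275 ≈ 3.8869e-6
g(q(n(-1*(-1))), 145) - v = 392 - 1*1/257275 = 392 - 1/257275 = 100851799/257275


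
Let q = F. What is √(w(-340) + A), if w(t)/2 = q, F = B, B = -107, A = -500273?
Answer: I*√500487 ≈ 707.45*I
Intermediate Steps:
F = -107
q = -107
w(t) = -214 (w(t) = 2*(-107) = -214)
√(w(-340) + A) = √(-214 - 500273) = √(-500487) = I*√500487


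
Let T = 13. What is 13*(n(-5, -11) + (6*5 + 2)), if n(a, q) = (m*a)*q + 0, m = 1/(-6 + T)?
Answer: 3627/7 ≈ 518.14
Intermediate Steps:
m = 1/7 (m = 1/(-6 + 13) = 1/7 ≈ 0.14286)
n(a, q) = a*q/7 (n(a, q) = (a/7)*q + 0 = a*q/7 + 0 = a*q/7)
13*(n(-5, -11) + (6*5 + 2)) = 13*((1/7)*(-5)*(-11) + (6*5 + 2)) = 13*(55/7 + (30 + 2)) = 13*(55/7 + 32) = 13*(279/7) = 3627/7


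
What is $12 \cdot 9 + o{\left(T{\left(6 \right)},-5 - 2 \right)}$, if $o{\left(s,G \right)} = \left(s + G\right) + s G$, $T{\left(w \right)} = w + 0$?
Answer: $65$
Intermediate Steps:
$T{\left(w \right)} = w$
$o{\left(s,G \right)} = G + s + G s$ ($o{\left(s,G \right)} = \left(G + s\right) + G s = G + s + G s$)
$12 \cdot 9 + o{\left(T{\left(6 \right)},-5 - 2 \right)} = 12 \cdot 9 + \left(\left(-5 - 2\right) + 6 + \left(-5 - 2\right) 6\right) = 108 - 43 = 65$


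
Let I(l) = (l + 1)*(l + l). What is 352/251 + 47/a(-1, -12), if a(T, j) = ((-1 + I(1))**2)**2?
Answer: 40309/20331 ≈ 1.9826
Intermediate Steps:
I(l) = 2*l*(1 + l) (I(l) = (1 + l)*(2*l) = 2*l*(1 + l))
a(T, j) = 81 (a(T, j) = ((-1 + 2*1*(1 + 1))**2)**2 = ((-1 + 2*1*2)**2)**2 = ((-1 + 4)**2)**2 = (3**2)**2 = 9**2 = 81)
352/251 + 47/a(-1, -12) = 352/251 + 47/81 = 40309/20331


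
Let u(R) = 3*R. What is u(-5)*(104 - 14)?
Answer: -1350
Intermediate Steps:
u(-5)*(104 - 14) = (3*(-5))*(104 - 14) = -15*90 = -1350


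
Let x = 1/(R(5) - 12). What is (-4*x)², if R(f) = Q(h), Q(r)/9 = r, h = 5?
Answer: 16/1089 ≈ 0.014692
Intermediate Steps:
Q(r) = 9*r
R(f) = 45 (R(f) = 9*5 = 45)
x = 1/33 (x = 1/(45 - 12) = 1/33 ≈ 0.030303)
(-4*x)² = (-4*1/33)² = (-4/33)² = 16/1089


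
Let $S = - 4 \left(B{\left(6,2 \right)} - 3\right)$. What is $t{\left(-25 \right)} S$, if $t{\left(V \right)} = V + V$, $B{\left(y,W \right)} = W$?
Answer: $-200$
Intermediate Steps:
$t{\left(V \right)} = 2 V$
$S = 4$ ($S = - 4 \left(2 - 3\right) = \left(-4\right) \left(-1\right) = 4$)
$t{\left(-25 \right)} S = 2 \left(-25\right) 4 = \left(-50\right) 4 = -200$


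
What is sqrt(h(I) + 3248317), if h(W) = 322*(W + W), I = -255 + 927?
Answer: sqrt(3681085) ≈ 1918.6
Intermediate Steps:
I = 672
h(W) = 644*W (h(W) = 322*(2*W) = 644*W)
sqrt(h(I) + 3248317) = sqrt(644*672 + 3248317) = sqrt(432768 + 3248317) = sqrt(3681085)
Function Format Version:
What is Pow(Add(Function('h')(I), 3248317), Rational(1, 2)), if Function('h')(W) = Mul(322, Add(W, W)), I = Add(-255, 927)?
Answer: Pow(3681085, Rational(1, 2)) ≈ 1918.6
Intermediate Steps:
I = 672
Function('h')(W) = Mul(644, W) (Function('h')(W) = Mul(322, Mul(2, W)) = Mul(644, W))
Pow(Add(Function('h')(I), 3248317), Rational(1, 2)) = Pow(Add(Mul(644, 672), 3248317), Rational(1, 2)) = Pow(Add(432768, 3248317), Rational(1, 2)) = Pow(3681085, Rational(1, 2))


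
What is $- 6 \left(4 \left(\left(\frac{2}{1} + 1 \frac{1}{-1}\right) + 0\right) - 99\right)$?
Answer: $570$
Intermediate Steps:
$- 6 \left(4 \left(\left(\frac{2}{1} + 1 \frac{1}{-1}\right) + 0\right) - 99\right) = - 6 \left(4 \left(\left(2 \cdot 1 + 1 \left(-1\right)\right) + 0\right) - 99\right) = - 6 \left(4 \left(\left(2 - 1\right) + 0\right) - 99\right) = - 6 \left(4 \left(1 + 0\right) - 99\right) = - 6 \left(4 \cdot 1 - 99\right) = - 6 \left(4 - 99\right) = \left(-6\right) \left(-95\right) = 570$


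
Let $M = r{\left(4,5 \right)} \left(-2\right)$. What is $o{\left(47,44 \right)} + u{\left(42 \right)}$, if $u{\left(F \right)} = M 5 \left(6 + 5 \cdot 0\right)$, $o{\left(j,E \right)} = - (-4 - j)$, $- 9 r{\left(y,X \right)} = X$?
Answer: $\frac{253}{3} \approx 84.333$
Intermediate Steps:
$r{\left(y,X \right)} = - \frac{X}{9}$
$M = \frac{10}{9}$ ($M = \left(- \frac{1}{9}\right) 5 \left(-2\right) = \left(- \frac{5}{9}\right) \left(-2\right) = \frac{10}{9} \approx 1.1111$)
$o{\left(j,E \right)} = 4 + j$
$u{\left(F \right)} = \frac{100}{3}$ ($u{\left(F \right)} = \frac{10}{9} \cdot 5 \left(6 + 5 \cdot 0\right) = \frac{50 \left(6 + 0\right)}{9} = \frac{50}{9} \cdot 6 = \frac{100}{3}$)
$o{\left(47,44 \right)} + u{\left(42 \right)} = \left(4 + 47\right) + \frac{100}{3} = 51 + \frac{100}{3} = \frac{253}{3}$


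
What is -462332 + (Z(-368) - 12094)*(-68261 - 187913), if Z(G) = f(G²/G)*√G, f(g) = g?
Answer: 3097706024 + 377088128*I*√23 ≈ 3.0977e+9 + 1.8085e+9*I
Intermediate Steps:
Z(G) = G^(3/2) (Z(G) = (G²/G)*√G = G*√G = G^(3/2))
-462332 + (Z(-368) - 12094)*(-68261 - 187913) = -462332 + ((-368)^(3/2) - 12094)*(-68261 - 187913) = -462332 + (-1472*I*√23 - 12094)*(-256174) = -462332 + (-12094 - 1472*I*√23)*(-256174) = -462332 + (3098168356 + 377088128*I*√23) = 3097706024 + 377088128*I*√23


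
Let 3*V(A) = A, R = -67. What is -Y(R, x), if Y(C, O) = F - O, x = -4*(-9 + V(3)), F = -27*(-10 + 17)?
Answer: 221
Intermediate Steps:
F = -189 (F = -27*7 = -189)
V(A) = A/3
x = 32 (x = -4*(-9 + (1/3)*3) = -4*(-9 + 1) = -4*(-8) = 32)
Y(C, O) = -189 - O
-Y(R, x) = -(-189 - 1*32) = -(-189 - 32) = -1*(-221) = 221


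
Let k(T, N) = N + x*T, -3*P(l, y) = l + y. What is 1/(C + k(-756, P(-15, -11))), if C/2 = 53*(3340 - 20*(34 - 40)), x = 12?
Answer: 3/1073090 ≈ 2.7957e-6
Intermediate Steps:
P(l, y) = -l/3 - y/3 (P(l, y) = -(l + y)/3 = -l/3 - y/3)
k(T, N) = N + 12*T
C = 366760 (C = 2*(53*(3340 - 20*(34 - 40))) = 2*(53*(3340 - 20*(-6))) = 2*(53*(3340 - 1*(-120))) = 2*(53*(3340 + 120)) = 2*(53*3460) = 2*183380 = 366760)
1/(C + k(-756, P(-15, -11))) = 1/(366760 + ((-1/3*(-15) - 1/3*(-11)) + 12*(-756))) = 1/(366760 + ((5 + 11/3) - 9072)) = 1/(366760 + (26/3 - 9072)) = 1/(366760 - 27190/3) = 1/(1073090/3) = 3/1073090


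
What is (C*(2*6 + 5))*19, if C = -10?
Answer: -3230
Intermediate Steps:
(C*(2*6 + 5))*19 = -10*(2*6 + 5)*19 = -10*(12 + 5)*19 = -10*17*19 = -170*19 = -3230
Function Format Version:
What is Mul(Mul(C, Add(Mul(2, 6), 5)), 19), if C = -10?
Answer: -3230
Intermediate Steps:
Mul(Mul(C, Add(Mul(2, 6), 5)), 19) = Mul(Mul(-10, Add(Mul(2, 6), 5)), 19) = Mul(Mul(-10, Add(12, 5)), 19) = Mul(Mul(-10, 17), 19) = Mul(-170, 19) = -3230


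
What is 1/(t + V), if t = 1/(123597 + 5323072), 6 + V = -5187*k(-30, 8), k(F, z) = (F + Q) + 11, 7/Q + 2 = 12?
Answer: 54466690/5169765794719 ≈ 1.0536e-5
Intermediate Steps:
Q = 7/10 (Q = 7/(-2 + 12) = 7/10 ≈ 0.70000)
k(F, z) = 117/10 + F (k(F, z) = (F + 7/10) + 11 = (7/10 + F) + 11 = 117/10 + F)
V = 949161/10 (V = -6 - 5187*(117/10 - 30) = -6 - 5187*(-183/10) = -6 + 949221/10 = 949161/10 ≈ 94916.)
t = 1/5446669 ≈ 1.8360e-7
1/(t + V) = 1/(1/5446669 + 949161/10) = 1/(5169765794719/54466690) = 54466690/5169765794719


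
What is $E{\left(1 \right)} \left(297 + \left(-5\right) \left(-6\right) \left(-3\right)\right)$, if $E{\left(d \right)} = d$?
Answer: $207$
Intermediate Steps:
$E{\left(1 \right)} \left(297 + \left(-5\right) \left(-6\right) \left(-3\right)\right) = 1 \left(297 + \left(-5\right) \left(-6\right) \left(-3\right)\right) = 1 \left(297 + 30 \left(-3\right)\right) = 1 \left(297 - 90\right) = 1 \cdot 207 = 207$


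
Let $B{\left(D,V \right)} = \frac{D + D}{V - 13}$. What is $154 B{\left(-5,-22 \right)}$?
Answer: $44$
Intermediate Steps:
$B{\left(D,V \right)} = \frac{2 D}{-13 + V}$
$154 B{\left(-5,-22 \right)} = 154 \cdot 2 \left(-5\right) \frac{1}{-13 - 22} = 154 \cdot 2 \left(-5\right) \frac{1}{-35} = 154 \cdot 2 \left(-5\right) \left(- \frac{1}{35}\right) = 154 \cdot \frac{2}{7} = 44$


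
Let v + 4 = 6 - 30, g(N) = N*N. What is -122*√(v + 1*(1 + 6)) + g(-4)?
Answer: 16 - 122*I*√21 ≈ 16.0 - 559.07*I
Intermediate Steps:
g(N) = N²
v = -28 (v = -4 + (6 - 30) = -4 - 24 = -28)
-122*√(v + 1*(1 + 6)) + g(-4) = -122*√(-28 + 1*(1 + 6)) + (-4)² = -122*√(-28 + 1*7) + 16 = -122*√(-28 + 7) + 16 = -122*I*√21 + 16 = 16 - 122*I*√21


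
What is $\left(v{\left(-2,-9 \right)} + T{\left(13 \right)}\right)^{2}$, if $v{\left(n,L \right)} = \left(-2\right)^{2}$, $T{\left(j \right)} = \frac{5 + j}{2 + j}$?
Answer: $\frac{676}{25} \approx 27.04$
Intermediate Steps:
$T{\left(j \right)} = \frac{5 + j}{2 + j}$
$v{\left(n,L \right)} = 4$
$\left(v{\left(-2,-9 \right)} + T{\left(13 \right)}\right)^{2} = \left(4 + \frac{5 + 13}{2 + 13}\right)^{2} = \left(4 + \frac{1}{15} \cdot 18\right)^{2} = \left(4 + \frac{6}{5}\right)^{2} = \left(\frac{26}{5}\right)^{2} = \frac{676}{25}$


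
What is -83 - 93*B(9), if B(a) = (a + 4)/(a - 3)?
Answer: -569/2 ≈ -284.50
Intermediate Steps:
B(a) = (4 + a)/(-3 + a)
-83 - 93*B(9) = -83 - 93*(4 + 9)/(-3 + 9) = -83 - 93*13/6 = -83 - 403/2 = -569/2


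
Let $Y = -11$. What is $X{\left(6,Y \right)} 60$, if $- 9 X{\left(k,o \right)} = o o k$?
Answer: $-4840$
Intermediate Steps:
$X{\left(k,o \right)} = - \frac{k o^{2}}{9}$ ($X{\left(k,o \right)} = - \frac{o o k}{9} = - \frac{o^{2} k}{9} = - \frac{k o^{2}}{9}$)
$X{\left(6,Y \right)} 60 = \left(- \frac{1}{9}\right) 6 \left(-11\right)^{2} \cdot 60 = \left(- \frac{1}{9}\right) 6 \cdot 121 \cdot 60 = \left(- \frac{242}{3}\right) 60 = -4840$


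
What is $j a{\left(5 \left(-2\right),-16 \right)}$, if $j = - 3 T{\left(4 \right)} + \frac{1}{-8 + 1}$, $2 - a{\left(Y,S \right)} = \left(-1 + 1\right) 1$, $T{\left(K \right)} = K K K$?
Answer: $- \frac{2690}{7} \approx -384.29$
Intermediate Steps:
$T{\left(K \right)} = K^{3}$ ($T{\left(K \right)} = K^{2} K = K^{3}$)
$a{\left(Y,S \right)} = 2$ ($a{\left(Y,S \right)} = 2 - \left(-1 + 1\right) 1 = 2 - 0 \cdot 1 = 2 - 0 = 2 + 0 = 2$)
$j = - \frac{1345}{7}$ ($j = - 3 \cdot 4^{3} + \frac{1}{-8 + 1} = \left(-3\right) 64 + \frac{1}{-7} = -192 - \frac{1}{7} = - \frac{1345}{7} \approx -192.14$)
$j a{\left(5 \left(-2\right),-16 \right)} = \left(- \frac{1345}{7}\right) 2 = - \frac{2690}{7}$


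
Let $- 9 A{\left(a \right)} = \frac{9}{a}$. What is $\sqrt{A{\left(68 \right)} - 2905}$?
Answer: $\frac{3 i \sqrt{373133}}{34} \approx 53.898 i$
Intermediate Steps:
$A{\left(a \right)} = - \frac{1}{a}$ ($A{\left(a \right)} = - \frac{9 \frac{1}{a}}{9} = - \frac{1}{a}$)
$\sqrt{A{\left(68 \right)} - 2905} = \sqrt{- \frac{1}{68} - 2905} = \sqrt{- \frac{197541}{68}} = \frac{3 i \sqrt{373133}}{34}$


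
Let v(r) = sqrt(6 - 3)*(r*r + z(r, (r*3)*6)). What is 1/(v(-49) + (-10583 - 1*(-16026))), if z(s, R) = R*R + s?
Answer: -5443/1826462282279 + 780276*sqrt(3)/1826462282279 ≈ 7.3696e-7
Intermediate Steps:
z(s, R) = s + R**2 (z(s, R) = R**2 + s = s + R**2)
v(r) = sqrt(3)*(r + 325*r**2) (v(r) = sqrt(6 - 3)*(r*r + (r + ((r*3)*6)**2)) = sqrt(3)*(r**2 + (r + ((3*r)*6)**2)) = sqrt(3)*(r**2 + (r + (18*r)**2)) = sqrt(3)*(r**2 + (r + 324*r**2)) = sqrt(3)*(r + 325*r**2))
1/(v(-49) + (-10583 - 1*(-16026))) = 1/(-49*sqrt(3)*(1 + 325*(-49)) + (-10583 - 1*(-16026))) = 1/(-49*sqrt(3)*(1 - 15925) + (-10583 + 16026)) = 1/(-49*sqrt(3)*(-15924) + 5443) = 1/(780276*sqrt(3) + 5443) = 1/(5443 + 780276*sqrt(3))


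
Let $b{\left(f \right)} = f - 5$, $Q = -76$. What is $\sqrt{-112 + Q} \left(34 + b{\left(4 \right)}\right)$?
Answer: $66 i \sqrt{47} \approx 452.47 i$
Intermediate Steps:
$b{\left(f \right)} = -5 + f$
$\sqrt{-112 + Q} \left(34 + b{\left(4 \right)}\right) = \sqrt{-112 - 76} \left(34 + \left(-5 + 4\right)\right) = \sqrt{-188} \left(34 - 1\right) = 2 i \sqrt{47} \cdot 33 = 66 i \sqrt{47}$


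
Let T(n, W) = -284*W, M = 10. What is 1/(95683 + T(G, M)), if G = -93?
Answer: 1/92843 ≈ 1.0771e-5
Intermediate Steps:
1/(95683 + T(G, M)) = 1/(95683 - 284*10) = 1/(95683 - 2840) = 1/92843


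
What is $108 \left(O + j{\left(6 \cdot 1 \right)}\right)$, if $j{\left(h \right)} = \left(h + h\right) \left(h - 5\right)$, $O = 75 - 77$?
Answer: $1080$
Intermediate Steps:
$O = -2$ ($O = 75 - 77 = -2$)
$j{\left(h \right)} = 2 h \left(-5 + h\right)$
$108 \left(O + j{\left(6 \cdot 1 \right)}\right) = 108 \left(-2 + 2 \cdot 6 \cdot 1 \left(-5 + 6 \cdot 1\right)\right) = 108 \left(-2 + 2 \cdot 6 \left(-5 + 6\right)\right) = 108 \left(-2 + 2 \cdot 6 \cdot 1\right) = 108 \left(-2 + 12\right) = 108 \cdot 10 = 1080$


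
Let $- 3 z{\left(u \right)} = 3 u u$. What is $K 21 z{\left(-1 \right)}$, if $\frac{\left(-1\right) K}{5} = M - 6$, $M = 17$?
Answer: $1155$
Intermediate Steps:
$z{\left(u \right)} = - u^{2}$ ($z{\left(u \right)} = - \frac{3 u u}{3} = - \frac{3 u^{2}}{3} = - u^{2}$)
$K = -55$ ($K = - 5 \left(17 - 6\right) = \left(-5\right) 11 = -55$)
$K 21 z{\left(-1 \right)} = \left(-55\right) 21 \left(- \left(-1\right)^{2}\right) = - 1155 \left(\left(-1\right) 1\right) = \left(-1155\right) \left(-1\right) = 1155$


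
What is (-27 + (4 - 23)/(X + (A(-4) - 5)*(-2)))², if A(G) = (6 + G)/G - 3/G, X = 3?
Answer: 508369/625 ≈ 813.39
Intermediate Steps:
A(G) = -3/G + (6 + G)/G (A(G) = (6 + G)/G - 3/G = -3/G + (6 + G)/G)
(-27 + (4 - 23)/(X + (A(-4) - 5)*(-2)))² = (-27 + (4 - 23)/(3 + ((3 - 4)/(-4) - 5)*(-2)))² = (-27 - 19/(3 + (-¼*(-1) - 5)*(-2)))² = (-27 - 19/(3 + (¼ - 5)*(-2)))² = (-27 - 19/(3 - 19/4*(-2)))² = (-27 - 19/(3 + 19/2))² = (-27 - 19/25/2)² = (-27 - 19*2/25)² = (-27 - 38/25)² = (-713/25)² = 508369/625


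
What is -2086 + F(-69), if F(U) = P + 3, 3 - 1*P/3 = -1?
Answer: -2071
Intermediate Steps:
P = 12 (P = 9 - 3*(-1) = 9 + 3 = 12)
F(U) = 15 (F(U) = 12 + 3 = 15)
-2086 + F(-69) = -2086 + 15 = -2071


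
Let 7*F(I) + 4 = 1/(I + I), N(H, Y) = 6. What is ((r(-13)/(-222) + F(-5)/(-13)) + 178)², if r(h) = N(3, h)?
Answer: 35926441613689/1133668900 ≈ 31690.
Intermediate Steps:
F(I) = -4/7 + 1/(14*I) (F(I) = -4/7 + 1/(7*(I + I)) = -4/7 + 1/(7*((2*I))) = -4/7 + (1/(2*I))/7 = -4/7 + 1/(14*I))
r(h) = 6
((r(-13)/(-222) + F(-5)/(-13)) + 178)² = ((6/(-222) + ((1/14)*(1 - 8*(-5))/(-5))/(-13)) + 178)² = ((6*(-1/222) + ((1/14)*(-⅕)*(1 + 40))*(-1/13)) + 178)² = ((-1/37 + ((1/14)*(-⅕)*41)*(-1/13)) + 178)² = ((-1/37 - 41/70*(-1/13)) + 178)² = ((-1/37 + 41/910) + 178)² = (607/33670 + 178)² = (5993867/33670)² = 35926441613689/1133668900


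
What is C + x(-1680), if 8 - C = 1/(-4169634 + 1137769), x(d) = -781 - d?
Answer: 2749901556/3031865 ≈ 907.00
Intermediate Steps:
C = 24254921/3031865 (C = 8 - 1/(-4169634 + 1137769) = 8 - 1/(-3031865) = 8 - 1*(-1/3031865) = 8 + 1/3031865 = 24254921/3031865 ≈ 8.0000)
C + x(-1680) = 24254921/3031865 + (-781 - 1*(-1680)) = 24254921/3031865 + (-781 + 1680) = 24254921/3031865 + 899 = 2749901556/3031865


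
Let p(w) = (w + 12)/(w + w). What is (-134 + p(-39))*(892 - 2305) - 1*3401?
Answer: 4821749/26 ≈ 1.8545e+5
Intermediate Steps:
p(w) = (12 + w)/(2*w) (p(w) = (12 + w)/((2*w)) = (12 + w)*(1/(2*w)) = (12 + w)/(2*w))
(-134 + p(-39))*(892 - 2305) - 1*3401 = (-134 + (1/2)*(12 - 39)/(-39))*(892 - 2305) - 1*3401 = (-134 + (1/2)*(-1/39)*(-27))*(-1413) - 3401 = (-134 + 9/26)*(-1413) - 3401 = -3475/26*(-1413) - 3401 = 4910175/26 - 3401 = 4821749/26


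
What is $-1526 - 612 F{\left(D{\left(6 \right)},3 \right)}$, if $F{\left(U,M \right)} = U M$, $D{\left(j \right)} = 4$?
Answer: $-8870$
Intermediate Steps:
$F{\left(U,M \right)} = M U$
$-1526 - 612 F{\left(D{\left(6 \right)},3 \right)} = -1526 - 612 \cdot 3 \cdot 4 = -1526 - 7344 = -8870$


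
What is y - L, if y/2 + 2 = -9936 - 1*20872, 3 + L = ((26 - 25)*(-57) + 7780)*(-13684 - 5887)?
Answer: 151085216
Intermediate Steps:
L = -151146836 (L = -3 + ((26 - 25)*(-57) + 7780)*(-13684 - 5887) = -3 + (1*(-57) + 7780)*(-19571) = -3 + (-57 + 7780)*(-19571) = -3 + 7723*(-19571) = -3 - 151146833 = -151146836)
y = -61620 (y = -4 + 2*(-9936 - 1*20872) = -4 + 2*(-9936 - 20872) = -4 + 2*(-30808) = -4 - 61616 = -61620)
y - L = -61620 - 1*(-151146836) = -61620 + 151146836 = 151085216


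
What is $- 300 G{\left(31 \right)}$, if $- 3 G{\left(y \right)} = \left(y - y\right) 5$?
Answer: $0$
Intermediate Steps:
$G{\left(y \right)} = 0$ ($G{\left(y \right)} = - \frac{\left(y - y\right) 5}{3} = - \frac{0 \cdot 5}{3} = \left(- \frac{1}{3}\right) 0 = 0$)
$- 300 G{\left(31 \right)} = \left(-300\right) 0 = 0$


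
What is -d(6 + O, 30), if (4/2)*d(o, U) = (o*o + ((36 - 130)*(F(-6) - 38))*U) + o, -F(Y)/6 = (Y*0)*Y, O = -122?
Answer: -60250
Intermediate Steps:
F(Y) = 0 (F(Y) = -6*Y*0*Y = -0*Y = -6*0 = 0)
d(o, U) = o/2 + o**2/2 + 1786*U (d(o, U) = ((o*o + ((36 - 130)*(0 - 38))*U) + o)/2 = ((o**2 + (-94*(-38))*U) + o)/2 = ((o**2 + 3572*U) + o)/2 = (o + o**2 + 3572*U)/2 = o/2 + o**2/2 + 1786*U)
-d(6 + O, 30) = -((6 - 122)/2 + (6 - 122)**2/2 + 1786*30) = -((1/2)*(-116) + (1/2)*(-116)**2 + 53580) = -(-58 + (1/2)*13456 + 53580) = -(-58 + 6728 + 53580) = -1*60250 = -60250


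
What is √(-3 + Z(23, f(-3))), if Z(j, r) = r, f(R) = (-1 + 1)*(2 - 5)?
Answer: I*√3 ≈ 1.732*I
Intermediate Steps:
f(R) = 0 (f(R) = 0*(-3) = 0)
√(-3 + Z(23, f(-3))) = √(-3 + 0) = √(-3) = I*√3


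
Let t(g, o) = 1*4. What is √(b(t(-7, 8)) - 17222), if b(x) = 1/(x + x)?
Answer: 5*I*√11022/4 ≈ 131.23*I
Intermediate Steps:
t(g, o) = 4
b(x) = 1/(2*x)
√(b(t(-7, 8)) - 17222) = √((½)/4 - 17222) = √((½)*(¼) - 17222) = √(⅛ - 17222) = √(-137775/8) = 5*I*√11022/4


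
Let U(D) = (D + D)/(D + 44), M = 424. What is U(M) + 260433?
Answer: 30470873/117 ≈ 2.6043e+5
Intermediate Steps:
U(D) = 2*D/(44 + D) (U(D) = (2*D)/(44 + D) = 2*D/(44 + D))
U(M) + 260433 = 2*424/(44 + 424) + 260433 = 2*424/468 + 260433 = 2*424*(1/468) + 260433 = 212/117 + 260433 = 30470873/117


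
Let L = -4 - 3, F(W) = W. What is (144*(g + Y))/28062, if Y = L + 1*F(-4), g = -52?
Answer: -504/1559 ≈ -0.32328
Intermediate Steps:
L = -7
Y = -11 (Y = -7 + 1*(-4) = -7 - 4 = -11)
(144*(g + Y))/28062 = (144*(-52 - 11))/28062 = (144*(-63))*(1/28062) = -9072*1/28062 = -504/1559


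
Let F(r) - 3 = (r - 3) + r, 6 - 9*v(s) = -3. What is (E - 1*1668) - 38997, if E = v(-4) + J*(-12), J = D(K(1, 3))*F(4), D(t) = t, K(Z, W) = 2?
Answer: -40856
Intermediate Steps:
v(s) = 1 (v(s) = ⅔ - ⅑*(-3) = ⅔ + ⅓ = 1)
F(r) = 2*r (F(r) = 3 + ((r - 3) + r) = 3 + ((-3 + r) + r) = 3 + (-3 + 2*r) = 2*r)
J = 16 (J = 2*(2*4) = 2*8 = 16)
E = -191 (E = 1 + 16*(-12) = 1 - 192 = -191)
(E - 1*1668) - 38997 = (-191 - 1*1668) - 38997 = (-191 - 1668) - 38997 = -1859 - 38997 = -40856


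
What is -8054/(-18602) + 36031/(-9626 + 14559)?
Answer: 354989522/45881833 ≈ 7.7370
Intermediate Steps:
-8054/(-18602) + 36031/(-9626 + 14559) = -8054*(-1/18602) + 36031/4933 = 4027/9301 + 36031*(1/4933) = 4027/9301 + 36031/4933 = 354989522/45881833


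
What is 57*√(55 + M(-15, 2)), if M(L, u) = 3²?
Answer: 456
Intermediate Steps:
M(L, u) = 9
57*√(55 + M(-15, 2)) = 57*√(55 + 9) = 57*√64 = 57*8 = 456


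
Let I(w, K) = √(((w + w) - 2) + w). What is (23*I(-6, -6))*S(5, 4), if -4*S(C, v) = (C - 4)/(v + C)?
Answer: -23*I*√5/18 ≈ -2.8572*I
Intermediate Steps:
I(w, K) = √(-2 + 3*w) (I(w, K) = √((2*w - 2) + w) = √((-2 + 2*w) + w) = √(-2 + 3*w))
S(C, v) = -(-4 + C)/(4*(C + v)) (S(C, v) = -(C - 4)/(4*(v + C)) = -(-4 + C)/(4*(C + v)))
(23*I(-6, -6))*S(5, 4) = (23*√(-2 + 3*(-6)))*((1 - ¼*5)/(5 + 4)) = (23*√(-2 - 18))*((1 - 5/4)/9) = (23*√(-20))*((⅑)*(-¼)) = (23*(2*I*√5))*(-1/36) = (46*I*√5)*(-1/36) = -23*I*√5/18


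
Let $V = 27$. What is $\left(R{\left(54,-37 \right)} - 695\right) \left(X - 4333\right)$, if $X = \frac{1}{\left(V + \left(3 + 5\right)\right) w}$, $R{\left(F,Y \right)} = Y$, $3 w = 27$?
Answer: $\frac{333034136}{105} \approx 3.1718 \cdot 10^{6}$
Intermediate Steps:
$w = 9$ ($w = \frac{1}{3} \cdot 27 = 9$)
$X = \frac{1}{315}$ ($X = \frac{1}{\left(27 + \left(3 + 5\right)\right) 9} = \frac{1}{\left(27 + 8\right) 9} = \frac{1}{35 \cdot 9} = \frac{1}{315} \approx 0.0031746$)
$\left(R{\left(54,-37 \right)} - 695\right) \left(X - 4333\right) = \left(-37 - 695\right) \left(\frac{1}{315} - 4333\right) = \left(-732\right) \left(- \frac{1364894}{315}\right) = \frac{333034136}{105}$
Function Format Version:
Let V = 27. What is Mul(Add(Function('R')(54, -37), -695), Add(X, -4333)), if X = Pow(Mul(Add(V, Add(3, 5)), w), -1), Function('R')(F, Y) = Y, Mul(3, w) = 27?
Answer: Rational(333034136, 105) ≈ 3.1718e+6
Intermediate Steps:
w = 9 (w = Mul(Rational(1, 3), 27) = 9)
X = Rational(1, 315) (X = Pow(Mul(Add(27, Add(3, 5)), 9), -1) = Pow(Mul(Add(27, 8), 9), -1) = Pow(Mul(35, 9), -1) = Pow(315, -1) = Rational(1, 315) ≈ 0.0031746)
Mul(Add(Function('R')(54, -37), -695), Add(X, -4333)) = Mul(Add(-37, -695), Add(Rational(1, 315), -4333)) = Mul(-732, Rational(-1364894, 315)) = Rational(333034136, 105)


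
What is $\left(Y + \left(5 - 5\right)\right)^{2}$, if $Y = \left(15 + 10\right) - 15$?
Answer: $100$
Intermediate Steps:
$Y = 10$ ($Y = 25 - 15 = 10$)
$\left(Y + \left(5 - 5\right)\right)^{2} = \left(10 + \left(5 - 5\right)\right)^{2} = \left(10 + 0\right)^{2} = 10^{2} = 100$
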